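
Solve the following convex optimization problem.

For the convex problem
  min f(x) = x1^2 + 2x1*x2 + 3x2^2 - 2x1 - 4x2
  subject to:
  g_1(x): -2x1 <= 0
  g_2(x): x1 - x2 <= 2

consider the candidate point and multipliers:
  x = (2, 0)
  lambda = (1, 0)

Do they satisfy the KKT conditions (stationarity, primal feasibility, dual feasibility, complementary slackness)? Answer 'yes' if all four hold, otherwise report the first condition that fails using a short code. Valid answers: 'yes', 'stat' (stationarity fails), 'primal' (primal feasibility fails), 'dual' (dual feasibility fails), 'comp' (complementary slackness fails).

Gradient of f: grad f(x) = Q x + c = (2, 0)
Constraint values g_i(x) = a_i^T x - b_i:
  g_1((2, 0)) = -4
  g_2((2, 0)) = 0
Stationarity residual: grad f(x) + sum_i lambda_i a_i = (0, 0)
  -> stationarity OK
Primal feasibility (all g_i <= 0): OK
Dual feasibility (all lambda_i >= 0): OK
Complementary slackness (lambda_i * g_i(x) = 0 for all i): FAILS

Verdict: the first failing condition is complementary_slackness -> comp.

comp


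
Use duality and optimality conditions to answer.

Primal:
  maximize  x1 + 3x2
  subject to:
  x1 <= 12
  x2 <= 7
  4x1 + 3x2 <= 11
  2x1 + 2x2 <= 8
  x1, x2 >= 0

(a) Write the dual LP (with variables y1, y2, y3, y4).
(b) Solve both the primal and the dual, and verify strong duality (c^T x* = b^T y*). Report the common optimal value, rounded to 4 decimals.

The standard primal-dual pair for 'max c^T x s.t. A x <= b, x >= 0' is:
  Dual:  min b^T y  s.t.  A^T y >= c,  y >= 0.

So the dual LP is:
  minimize  12y1 + 7y2 + 11y3 + 8y4
  subject to:
    y1 + 4y3 + 2y4 >= 1
    y2 + 3y3 + 2y4 >= 3
    y1, y2, y3, y4 >= 0

Solving the primal: x* = (0, 3.6667).
  primal value c^T x* = 11.
Solving the dual: y* = (0, 0, 1, 0).
  dual value b^T y* = 11.
Strong duality: c^T x* = b^T y*. Confirmed.

11


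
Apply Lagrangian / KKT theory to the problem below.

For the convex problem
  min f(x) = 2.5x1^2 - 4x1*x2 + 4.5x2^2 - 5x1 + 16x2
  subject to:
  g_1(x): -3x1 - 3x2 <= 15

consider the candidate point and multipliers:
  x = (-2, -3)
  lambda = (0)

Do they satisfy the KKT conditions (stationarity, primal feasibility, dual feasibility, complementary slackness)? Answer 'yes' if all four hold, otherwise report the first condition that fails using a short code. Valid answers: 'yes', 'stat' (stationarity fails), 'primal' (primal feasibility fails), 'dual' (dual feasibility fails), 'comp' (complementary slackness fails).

Gradient of f: grad f(x) = Q x + c = (-3, -3)
Constraint values g_i(x) = a_i^T x - b_i:
  g_1((-2, -3)) = 0
Stationarity residual: grad f(x) + sum_i lambda_i a_i = (-3, -3)
  -> stationarity FAILS
Primal feasibility (all g_i <= 0): OK
Dual feasibility (all lambda_i >= 0): OK
Complementary slackness (lambda_i * g_i(x) = 0 for all i): OK

Verdict: the first failing condition is stationarity -> stat.

stat


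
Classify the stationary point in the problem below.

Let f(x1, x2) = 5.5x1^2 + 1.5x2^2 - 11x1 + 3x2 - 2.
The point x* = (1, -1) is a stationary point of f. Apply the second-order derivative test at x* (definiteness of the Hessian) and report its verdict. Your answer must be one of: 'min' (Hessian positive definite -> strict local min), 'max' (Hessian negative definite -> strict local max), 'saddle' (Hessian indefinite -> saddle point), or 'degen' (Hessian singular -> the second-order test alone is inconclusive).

Compute the Hessian H = grad^2 f:
  H = [[11, 0], [0, 3]]
Verify stationarity: grad f(x*) = H x* + g = (0, 0).
Eigenvalues of H: 3, 11.
Both eigenvalues > 0, so H is positive definite -> x* is a strict local min.

min


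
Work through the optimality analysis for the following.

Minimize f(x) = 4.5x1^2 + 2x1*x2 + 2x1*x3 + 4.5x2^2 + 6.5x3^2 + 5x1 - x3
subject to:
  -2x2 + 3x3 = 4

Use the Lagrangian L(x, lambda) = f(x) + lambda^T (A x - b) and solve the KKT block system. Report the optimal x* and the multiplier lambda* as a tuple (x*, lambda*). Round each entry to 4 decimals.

Form the Lagrangian:
  L(x, lambda) = (1/2) x^T Q x + c^T x + lambda^T (A x - b)
Stationarity (grad_x L = 0): Q x + c + A^T lambda = 0.
Primal feasibility: A x = b.

This gives the KKT block system:
  [ Q   A^T ] [ x     ]   [-c ]
  [ A    0  ] [ lambda ] = [ b ]

Solving the linear system:
  x*      = (-0.6317, -0.5943, 0.9371)
  lambda* = (-3.3063)
  f(x*)   = 4.5647

x* = (-0.6317, -0.5943, 0.9371), lambda* = (-3.3063)


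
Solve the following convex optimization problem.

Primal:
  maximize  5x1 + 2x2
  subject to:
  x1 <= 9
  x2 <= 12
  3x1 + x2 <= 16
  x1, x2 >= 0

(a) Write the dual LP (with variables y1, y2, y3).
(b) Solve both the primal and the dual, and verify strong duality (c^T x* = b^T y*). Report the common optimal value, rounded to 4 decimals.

The standard primal-dual pair for 'max c^T x s.t. A x <= b, x >= 0' is:
  Dual:  min b^T y  s.t.  A^T y >= c,  y >= 0.

So the dual LP is:
  minimize  9y1 + 12y2 + 16y3
  subject to:
    y1 + 3y3 >= 5
    y2 + y3 >= 2
    y1, y2, y3 >= 0

Solving the primal: x* = (1.3333, 12).
  primal value c^T x* = 30.6667.
Solving the dual: y* = (0, 0.3333, 1.6667).
  dual value b^T y* = 30.6667.
Strong duality: c^T x* = b^T y*. Confirmed.

30.6667


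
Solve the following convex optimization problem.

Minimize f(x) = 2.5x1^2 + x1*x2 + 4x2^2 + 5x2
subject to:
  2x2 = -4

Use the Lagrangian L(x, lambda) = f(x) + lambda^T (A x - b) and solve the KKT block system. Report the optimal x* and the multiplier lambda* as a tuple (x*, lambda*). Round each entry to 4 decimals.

Form the Lagrangian:
  L(x, lambda) = (1/2) x^T Q x + c^T x + lambda^T (A x - b)
Stationarity (grad_x L = 0): Q x + c + A^T lambda = 0.
Primal feasibility: A x = b.

This gives the KKT block system:
  [ Q   A^T ] [ x     ]   [-c ]
  [ A    0  ] [ lambda ] = [ b ]

Solving the linear system:
  x*      = (0.4, -2)
  lambda* = (5.3)
  f(x*)   = 5.6

x* = (0.4, -2), lambda* = (5.3)


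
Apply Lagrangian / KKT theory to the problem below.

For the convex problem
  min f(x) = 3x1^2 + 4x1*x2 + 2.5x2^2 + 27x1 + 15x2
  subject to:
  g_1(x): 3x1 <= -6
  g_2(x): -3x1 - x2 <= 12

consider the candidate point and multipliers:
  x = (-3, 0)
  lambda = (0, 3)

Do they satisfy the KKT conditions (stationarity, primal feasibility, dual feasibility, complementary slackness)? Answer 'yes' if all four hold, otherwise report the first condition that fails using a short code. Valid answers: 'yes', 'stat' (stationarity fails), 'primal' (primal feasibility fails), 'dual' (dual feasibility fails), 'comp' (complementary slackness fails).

Gradient of f: grad f(x) = Q x + c = (9, 3)
Constraint values g_i(x) = a_i^T x - b_i:
  g_1((-3, 0)) = -3
  g_2((-3, 0)) = -3
Stationarity residual: grad f(x) + sum_i lambda_i a_i = (0, 0)
  -> stationarity OK
Primal feasibility (all g_i <= 0): OK
Dual feasibility (all lambda_i >= 0): OK
Complementary slackness (lambda_i * g_i(x) = 0 for all i): FAILS

Verdict: the first failing condition is complementary_slackness -> comp.

comp


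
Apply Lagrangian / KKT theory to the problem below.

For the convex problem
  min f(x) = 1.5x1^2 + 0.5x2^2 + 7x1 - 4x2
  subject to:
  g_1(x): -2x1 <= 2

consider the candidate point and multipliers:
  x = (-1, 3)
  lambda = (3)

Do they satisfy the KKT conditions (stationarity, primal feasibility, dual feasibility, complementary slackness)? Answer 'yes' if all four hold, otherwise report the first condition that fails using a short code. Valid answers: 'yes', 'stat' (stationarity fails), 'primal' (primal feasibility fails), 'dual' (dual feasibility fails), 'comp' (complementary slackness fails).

Gradient of f: grad f(x) = Q x + c = (4, -1)
Constraint values g_i(x) = a_i^T x - b_i:
  g_1((-1, 3)) = 0
Stationarity residual: grad f(x) + sum_i lambda_i a_i = (-2, -1)
  -> stationarity FAILS
Primal feasibility (all g_i <= 0): OK
Dual feasibility (all lambda_i >= 0): OK
Complementary slackness (lambda_i * g_i(x) = 0 for all i): OK

Verdict: the first failing condition is stationarity -> stat.

stat


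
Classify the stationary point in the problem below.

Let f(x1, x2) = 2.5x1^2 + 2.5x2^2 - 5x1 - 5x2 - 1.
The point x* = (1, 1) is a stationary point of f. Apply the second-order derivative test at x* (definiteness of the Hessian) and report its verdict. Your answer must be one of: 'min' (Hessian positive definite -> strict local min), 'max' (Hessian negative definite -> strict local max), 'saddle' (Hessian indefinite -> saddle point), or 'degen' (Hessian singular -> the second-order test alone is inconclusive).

Compute the Hessian H = grad^2 f:
  H = [[5, 0], [0, 5]]
Verify stationarity: grad f(x*) = H x* + g = (0, 0).
Eigenvalues of H: 5, 5.
Both eigenvalues > 0, so H is positive definite -> x* is a strict local min.

min


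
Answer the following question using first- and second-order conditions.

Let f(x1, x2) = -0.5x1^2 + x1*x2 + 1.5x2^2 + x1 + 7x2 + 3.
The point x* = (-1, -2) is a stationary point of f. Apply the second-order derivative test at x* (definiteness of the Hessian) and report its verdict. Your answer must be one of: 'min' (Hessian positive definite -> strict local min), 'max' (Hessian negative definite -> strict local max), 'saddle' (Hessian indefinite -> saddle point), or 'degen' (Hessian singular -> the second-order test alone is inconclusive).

Compute the Hessian H = grad^2 f:
  H = [[-1, 1], [1, 3]]
Verify stationarity: grad f(x*) = H x* + g = (0, 0).
Eigenvalues of H: -1.2361, 3.2361.
Eigenvalues have mixed signs, so H is indefinite -> x* is a saddle point.

saddle


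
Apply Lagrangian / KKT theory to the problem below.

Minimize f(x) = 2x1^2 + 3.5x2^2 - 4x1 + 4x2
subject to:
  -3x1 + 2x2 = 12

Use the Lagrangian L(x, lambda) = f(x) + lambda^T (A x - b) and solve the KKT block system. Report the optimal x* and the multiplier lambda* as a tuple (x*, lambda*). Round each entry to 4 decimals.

Form the Lagrangian:
  L(x, lambda) = (1/2) x^T Q x + c^T x + lambda^T (A x - b)
Stationarity (grad_x L = 0): Q x + c + A^T lambda = 0.
Primal feasibility: A x = b.

This gives the KKT block system:
  [ Q   A^T ] [ x     ]   [-c ]
  [ A    0  ] [ lambda ] = [ b ]

Solving the linear system:
  x*      = (-3.2911, 1.0633)
  lambda* = (-5.7215)
  f(x*)   = 43.038

x* = (-3.2911, 1.0633), lambda* = (-5.7215)


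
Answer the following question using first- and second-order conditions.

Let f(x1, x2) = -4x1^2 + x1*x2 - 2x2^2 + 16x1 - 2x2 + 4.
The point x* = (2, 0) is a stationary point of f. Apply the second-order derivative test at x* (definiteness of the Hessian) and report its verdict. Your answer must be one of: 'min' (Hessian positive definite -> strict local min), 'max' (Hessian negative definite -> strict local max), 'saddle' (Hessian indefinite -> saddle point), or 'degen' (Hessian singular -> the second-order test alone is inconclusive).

Compute the Hessian H = grad^2 f:
  H = [[-8, 1], [1, -4]]
Verify stationarity: grad f(x*) = H x* + g = (0, 0).
Eigenvalues of H: -8.2361, -3.7639.
Both eigenvalues < 0, so H is negative definite -> x* is a strict local max.

max


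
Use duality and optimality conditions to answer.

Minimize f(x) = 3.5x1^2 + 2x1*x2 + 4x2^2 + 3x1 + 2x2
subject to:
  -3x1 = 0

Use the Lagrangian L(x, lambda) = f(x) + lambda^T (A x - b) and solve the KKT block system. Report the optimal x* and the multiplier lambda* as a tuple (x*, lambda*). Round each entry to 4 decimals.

Form the Lagrangian:
  L(x, lambda) = (1/2) x^T Q x + c^T x + lambda^T (A x - b)
Stationarity (grad_x L = 0): Q x + c + A^T lambda = 0.
Primal feasibility: A x = b.

This gives the KKT block system:
  [ Q   A^T ] [ x     ]   [-c ]
  [ A    0  ] [ lambda ] = [ b ]

Solving the linear system:
  x*      = (0, -0.25)
  lambda* = (0.8333)
  f(x*)   = -0.25

x* = (0, -0.25), lambda* = (0.8333)


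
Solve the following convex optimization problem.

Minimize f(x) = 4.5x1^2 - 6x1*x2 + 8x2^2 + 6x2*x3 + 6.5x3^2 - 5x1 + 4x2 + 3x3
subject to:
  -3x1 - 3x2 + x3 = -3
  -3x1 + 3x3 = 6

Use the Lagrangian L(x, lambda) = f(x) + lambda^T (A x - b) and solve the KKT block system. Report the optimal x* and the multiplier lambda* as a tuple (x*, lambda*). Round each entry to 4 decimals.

Form the Lagrangian:
  L(x, lambda) = (1/2) x^T Q x + c^T x + lambda^T (A x - b)
Stationarity (grad_x L = 0): Q x + c + A^T lambda = 0.
Primal feasibility: A x = b.

This gives the KKT block system:
  [ Q   A^T ] [ x     ]   [-c ]
  [ A    0  ] [ lambda ] = [ b ]

Solving the linear system:
  x*      = (0.1527, 1.5649, 2.1527)
  lambda* = (13.6794, -18.0178)
  f(x*)   = 80.5496

x* = (0.1527, 1.5649, 2.1527), lambda* = (13.6794, -18.0178)


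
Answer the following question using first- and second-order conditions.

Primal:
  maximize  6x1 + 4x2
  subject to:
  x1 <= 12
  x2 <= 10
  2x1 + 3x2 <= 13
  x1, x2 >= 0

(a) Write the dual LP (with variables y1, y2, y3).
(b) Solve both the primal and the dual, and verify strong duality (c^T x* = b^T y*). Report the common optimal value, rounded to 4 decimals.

The standard primal-dual pair for 'max c^T x s.t. A x <= b, x >= 0' is:
  Dual:  min b^T y  s.t.  A^T y >= c,  y >= 0.

So the dual LP is:
  minimize  12y1 + 10y2 + 13y3
  subject to:
    y1 + 2y3 >= 6
    y2 + 3y3 >= 4
    y1, y2, y3 >= 0

Solving the primal: x* = (6.5, 0).
  primal value c^T x* = 39.
Solving the dual: y* = (0, 0, 3).
  dual value b^T y* = 39.
Strong duality: c^T x* = b^T y*. Confirmed.

39


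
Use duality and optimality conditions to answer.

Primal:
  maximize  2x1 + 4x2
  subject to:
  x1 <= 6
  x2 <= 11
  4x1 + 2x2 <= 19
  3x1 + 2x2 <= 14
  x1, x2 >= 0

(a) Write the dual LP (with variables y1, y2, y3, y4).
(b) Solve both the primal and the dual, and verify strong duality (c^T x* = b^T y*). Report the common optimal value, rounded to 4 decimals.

The standard primal-dual pair for 'max c^T x s.t. A x <= b, x >= 0' is:
  Dual:  min b^T y  s.t.  A^T y >= c,  y >= 0.

So the dual LP is:
  minimize  6y1 + 11y2 + 19y3 + 14y4
  subject to:
    y1 + 4y3 + 3y4 >= 2
    y2 + 2y3 + 2y4 >= 4
    y1, y2, y3, y4 >= 0

Solving the primal: x* = (0, 7).
  primal value c^T x* = 28.
Solving the dual: y* = (0, 0, 0, 2).
  dual value b^T y* = 28.
Strong duality: c^T x* = b^T y*. Confirmed.

28


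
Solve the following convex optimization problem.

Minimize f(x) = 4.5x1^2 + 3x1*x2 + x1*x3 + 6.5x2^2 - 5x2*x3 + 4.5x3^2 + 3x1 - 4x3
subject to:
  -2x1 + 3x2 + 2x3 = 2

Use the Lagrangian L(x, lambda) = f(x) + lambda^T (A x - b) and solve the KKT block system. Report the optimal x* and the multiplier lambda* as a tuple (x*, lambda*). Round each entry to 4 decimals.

Form the Lagrangian:
  L(x, lambda) = (1/2) x^T Q x + c^T x + lambda^T (A x - b)
Stationarity (grad_x L = 0): Q x + c + A^T lambda = 0.
Primal feasibility: A x = b.

This gives the KKT block system:
  [ Q   A^T ] [ x     ]   [-c ]
  [ A    0  ] [ lambda ] = [ b ]

Solving the linear system:
  x*      = (-0.328, 0.1435, 0.4567)
  lambda* = (0.4675)
  f(x*)   = -1.873

x* = (-0.328, 0.1435, 0.4567), lambda* = (0.4675)


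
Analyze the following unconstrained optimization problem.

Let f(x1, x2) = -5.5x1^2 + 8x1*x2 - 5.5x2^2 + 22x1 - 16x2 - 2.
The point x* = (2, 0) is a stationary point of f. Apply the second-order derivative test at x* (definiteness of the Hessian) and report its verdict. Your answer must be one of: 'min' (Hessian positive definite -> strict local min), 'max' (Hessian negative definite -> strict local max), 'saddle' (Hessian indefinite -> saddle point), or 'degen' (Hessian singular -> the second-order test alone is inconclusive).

Compute the Hessian H = grad^2 f:
  H = [[-11, 8], [8, -11]]
Verify stationarity: grad f(x*) = H x* + g = (0, 0).
Eigenvalues of H: -19, -3.
Both eigenvalues < 0, so H is negative definite -> x* is a strict local max.

max


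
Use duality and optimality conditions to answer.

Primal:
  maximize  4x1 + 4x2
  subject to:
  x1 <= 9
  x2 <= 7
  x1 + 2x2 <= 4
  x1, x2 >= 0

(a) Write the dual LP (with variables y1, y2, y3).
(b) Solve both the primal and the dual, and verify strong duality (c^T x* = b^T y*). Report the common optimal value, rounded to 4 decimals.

The standard primal-dual pair for 'max c^T x s.t. A x <= b, x >= 0' is:
  Dual:  min b^T y  s.t.  A^T y >= c,  y >= 0.

So the dual LP is:
  minimize  9y1 + 7y2 + 4y3
  subject to:
    y1 + y3 >= 4
    y2 + 2y3 >= 4
    y1, y2, y3 >= 0

Solving the primal: x* = (4, 0).
  primal value c^T x* = 16.
Solving the dual: y* = (0, 0, 4).
  dual value b^T y* = 16.
Strong duality: c^T x* = b^T y*. Confirmed.

16


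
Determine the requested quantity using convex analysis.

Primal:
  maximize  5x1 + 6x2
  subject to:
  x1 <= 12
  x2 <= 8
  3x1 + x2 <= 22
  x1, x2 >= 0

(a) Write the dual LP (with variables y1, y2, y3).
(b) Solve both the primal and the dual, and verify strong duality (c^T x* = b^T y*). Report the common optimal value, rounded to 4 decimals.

The standard primal-dual pair for 'max c^T x s.t. A x <= b, x >= 0' is:
  Dual:  min b^T y  s.t.  A^T y >= c,  y >= 0.

So the dual LP is:
  minimize  12y1 + 8y2 + 22y3
  subject to:
    y1 + 3y3 >= 5
    y2 + y3 >= 6
    y1, y2, y3 >= 0

Solving the primal: x* = (4.6667, 8).
  primal value c^T x* = 71.3333.
Solving the dual: y* = (0, 4.3333, 1.6667).
  dual value b^T y* = 71.3333.
Strong duality: c^T x* = b^T y*. Confirmed.

71.3333


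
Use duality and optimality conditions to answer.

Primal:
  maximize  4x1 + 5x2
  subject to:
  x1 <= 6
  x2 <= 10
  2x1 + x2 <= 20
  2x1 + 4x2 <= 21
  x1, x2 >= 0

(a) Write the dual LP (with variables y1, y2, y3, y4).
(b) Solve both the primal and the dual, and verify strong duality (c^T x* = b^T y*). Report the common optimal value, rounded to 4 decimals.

The standard primal-dual pair for 'max c^T x s.t. A x <= b, x >= 0' is:
  Dual:  min b^T y  s.t.  A^T y >= c,  y >= 0.

So the dual LP is:
  minimize  6y1 + 10y2 + 20y3 + 21y4
  subject to:
    y1 + 2y3 + 2y4 >= 4
    y2 + y3 + 4y4 >= 5
    y1, y2, y3, y4 >= 0

Solving the primal: x* = (6, 2.25).
  primal value c^T x* = 35.25.
Solving the dual: y* = (1.5, 0, 0, 1.25).
  dual value b^T y* = 35.25.
Strong duality: c^T x* = b^T y*. Confirmed.

35.25


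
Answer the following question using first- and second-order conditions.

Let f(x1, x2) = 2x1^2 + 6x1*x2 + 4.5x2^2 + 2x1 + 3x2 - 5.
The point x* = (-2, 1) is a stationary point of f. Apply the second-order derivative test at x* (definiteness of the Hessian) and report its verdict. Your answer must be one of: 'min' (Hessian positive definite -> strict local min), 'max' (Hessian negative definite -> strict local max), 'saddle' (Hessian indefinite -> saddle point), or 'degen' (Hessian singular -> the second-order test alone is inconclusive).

Compute the Hessian H = grad^2 f:
  H = [[4, 6], [6, 9]]
Verify stationarity: grad f(x*) = H x* + g = (0, 0).
Eigenvalues of H: 0, 13.
H has a zero eigenvalue (singular; positive semidefinite but not definite), so H is neither positive definite, negative definite, nor indefinite. The second-order test alone is inconclusive -> degen.
(Indeed, f is constant along the null direction of H through x*, so x* is not a strict local extremum.)

degen


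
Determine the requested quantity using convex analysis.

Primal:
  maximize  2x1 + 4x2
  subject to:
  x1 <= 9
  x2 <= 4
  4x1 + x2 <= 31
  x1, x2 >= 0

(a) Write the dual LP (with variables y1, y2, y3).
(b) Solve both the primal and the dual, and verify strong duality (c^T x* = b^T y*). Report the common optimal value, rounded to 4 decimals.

The standard primal-dual pair for 'max c^T x s.t. A x <= b, x >= 0' is:
  Dual:  min b^T y  s.t.  A^T y >= c,  y >= 0.

So the dual LP is:
  minimize  9y1 + 4y2 + 31y3
  subject to:
    y1 + 4y3 >= 2
    y2 + y3 >= 4
    y1, y2, y3 >= 0

Solving the primal: x* = (6.75, 4).
  primal value c^T x* = 29.5.
Solving the dual: y* = (0, 3.5, 0.5).
  dual value b^T y* = 29.5.
Strong duality: c^T x* = b^T y*. Confirmed.

29.5


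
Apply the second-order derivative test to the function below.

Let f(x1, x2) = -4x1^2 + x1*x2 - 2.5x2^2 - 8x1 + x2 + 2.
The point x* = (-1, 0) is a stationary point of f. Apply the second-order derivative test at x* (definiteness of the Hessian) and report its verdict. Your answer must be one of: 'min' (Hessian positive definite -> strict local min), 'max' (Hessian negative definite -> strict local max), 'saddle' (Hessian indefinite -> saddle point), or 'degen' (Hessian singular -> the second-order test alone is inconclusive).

Compute the Hessian H = grad^2 f:
  H = [[-8, 1], [1, -5]]
Verify stationarity: grad f(x*) = H x* + g = (0, 0).
Eigenvalues of H: -8.3028, -4.6972.
Both eigenvalues < 0, so H is negative definite -> x* is a strict local max.

max


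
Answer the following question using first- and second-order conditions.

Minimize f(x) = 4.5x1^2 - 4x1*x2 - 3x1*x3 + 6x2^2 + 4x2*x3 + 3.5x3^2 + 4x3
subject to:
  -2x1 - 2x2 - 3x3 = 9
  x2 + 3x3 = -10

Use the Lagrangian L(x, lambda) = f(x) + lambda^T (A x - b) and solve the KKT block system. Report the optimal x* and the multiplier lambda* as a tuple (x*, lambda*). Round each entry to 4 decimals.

Form the Lagrangian:
  L(x, lambda) = (1/2) x^T Q x + c^T x + lambda^T (A x - b)
Stationarity (grad_x L = 0): Q x + c + A^T lambda = 0.
Primal feasibility: A x = b.

This gives the KKT block system:
  [ Q   A^T ] [ x     ]   [-c ]
  [ A    0  ] [ lambda ] = [ b ]

Solving the linear system:
  x*      = (-0.009, 1.0181, -3.6727)
  lambda* = (3.4322, 9.302)
  f(x*)   = 23.7197

x* = (-0.009, 1.0181, -3.6727), lambda* = (3.4322, 9.302)


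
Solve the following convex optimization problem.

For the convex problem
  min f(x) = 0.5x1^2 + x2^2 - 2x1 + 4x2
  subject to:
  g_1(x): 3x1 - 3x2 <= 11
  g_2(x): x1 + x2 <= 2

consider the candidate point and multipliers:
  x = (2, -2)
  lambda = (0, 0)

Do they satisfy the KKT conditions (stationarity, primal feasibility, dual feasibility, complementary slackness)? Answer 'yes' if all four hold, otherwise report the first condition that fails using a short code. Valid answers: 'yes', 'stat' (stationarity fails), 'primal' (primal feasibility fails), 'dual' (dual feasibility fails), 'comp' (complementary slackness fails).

Gradient of f: grad f(x) = Q x + c = (0, 0)
Constraint values g_i(x) = a_i^T x - b_i:
  g_1((2, -2)) = 1
  g_2((2, -2)) = -2
Stationarity residual: grad f(x) + sum_i lambda_i a_i = (0, 0)
  -> stationarity OK
Primal feasibility (all g_i <= 0): FAILS
Dual feasibility (all lambda_i >= 0): OK
Complementary slackness (lambda_i * g_i(x) = 0 for all i): OK

Verdict: the first failing condition is primal_feasibility -> primal.

primal


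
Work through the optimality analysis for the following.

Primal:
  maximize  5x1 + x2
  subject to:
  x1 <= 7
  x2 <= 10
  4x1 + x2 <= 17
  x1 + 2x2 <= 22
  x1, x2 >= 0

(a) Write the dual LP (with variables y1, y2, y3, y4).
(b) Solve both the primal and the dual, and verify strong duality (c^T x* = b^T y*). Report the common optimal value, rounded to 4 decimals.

The standard primal-dual pair for 'max c^T x s.t. A x <= b, x >= 0' is:
  Dual:  min b^T y  s.t.  A^T y >= c,  y >= 0.

So the dual LP is:
  minimize  7y1 + 10y2 + 17y3 + 22y4
  subject to:
    y1 + 4y3 + y4 >= 5
    y2 + y3 + 2y4 >= 1
    y1, y2, y3, y4 >= 0

Solving the primal: x* = (4.25, 0).
  primal value c^T x* = 21.25.
Solving the dual: y* = (0, 0, 1.25, 0).
  dual value b^T y* = 21.25.
Strong duality: c^T x* = b^T y*. Confirmed.

21.25


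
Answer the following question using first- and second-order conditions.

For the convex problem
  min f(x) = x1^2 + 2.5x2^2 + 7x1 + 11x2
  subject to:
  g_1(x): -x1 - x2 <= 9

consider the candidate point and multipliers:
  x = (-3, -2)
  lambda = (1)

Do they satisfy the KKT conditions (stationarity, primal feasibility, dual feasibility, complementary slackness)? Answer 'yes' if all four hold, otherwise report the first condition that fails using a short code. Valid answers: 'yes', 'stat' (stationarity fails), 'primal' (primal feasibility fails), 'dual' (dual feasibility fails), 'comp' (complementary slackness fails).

Gradient of f: grad f(x) = Q x + c = (1, 1)
Constraint values g_i(x) = a_i^T x - b_i:
  g_1((-3, -2)) = -4
Stationarity residual: grad f(x) + sum_i lambda_i a_i = (0, 0)
  -> stationarity OK
Primal feasibility (all g_i <= 0): OK
Dual feasibility (all lambda_i >= 0): OK
Complementary slackness (lambda_i * g_i(x) = 0 for all i): FAILS

Verdict: the first failing condition is complementary_slackness -> comp.

comp


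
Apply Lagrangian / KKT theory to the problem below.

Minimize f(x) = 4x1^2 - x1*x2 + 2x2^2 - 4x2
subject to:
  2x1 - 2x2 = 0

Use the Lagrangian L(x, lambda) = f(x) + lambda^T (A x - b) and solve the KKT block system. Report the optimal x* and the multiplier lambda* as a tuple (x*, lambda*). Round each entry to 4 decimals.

Form the Lagrangian:
  L(x, lambda) = (1/2) x^T Q x + c^T x + lambda^T (A x - b)
Stationarity (grad_x L = 0): Q x + c + A^T lambda = 0.
Primal feasibility: A x = b.

This gives the KKT block system:
  [ Q   A^T ] [ x     ]   [-c ]
  [ A    0  ] [ lambda ] = [ b ]

Solving the linear system:
  x*      = (0.4, 0.4)
  lambda* = (-1.4)
  f(x*)   = -0.8

x* = (0.4, 0.4), lambda* = (-1.4)


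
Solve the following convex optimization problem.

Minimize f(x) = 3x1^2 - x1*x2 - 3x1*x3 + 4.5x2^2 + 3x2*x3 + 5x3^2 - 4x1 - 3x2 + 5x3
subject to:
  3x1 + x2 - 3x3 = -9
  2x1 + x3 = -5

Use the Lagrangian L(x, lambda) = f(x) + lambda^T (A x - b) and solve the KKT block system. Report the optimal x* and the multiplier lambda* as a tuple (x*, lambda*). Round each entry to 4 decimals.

Form the Lagrangian:
  L(x, lambda) = (1/2) x^T Q x + c^T x + lambda^T (A x - b)
Stationarity (grad_x L = 0): Q x + c + A^T lambda = 0.
Primal feasibility: A x = b.

This gives the KKT block system:
  [ Q   A^T ] [ x     ]   [-c ]
  [ A    0  ] [ lambda ] = [ b ]

Solving the linear system:
  x*      = (-2.6013, -0.5882, 0.2026)
  lambda* = (5.0843, 2.1873)
  f(x*)   = 34.9392

x* = (-2.6013, -0.5882, 0.2026), lambda* = (5.0843, 2.1873)


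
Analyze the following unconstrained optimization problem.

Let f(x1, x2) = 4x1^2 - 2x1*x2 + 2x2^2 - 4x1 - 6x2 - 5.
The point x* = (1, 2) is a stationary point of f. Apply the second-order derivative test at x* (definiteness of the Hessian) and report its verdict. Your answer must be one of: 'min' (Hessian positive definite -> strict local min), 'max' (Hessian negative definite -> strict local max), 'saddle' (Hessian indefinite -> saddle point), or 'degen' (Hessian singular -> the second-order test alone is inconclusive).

Compute the Hessian H = grad^2 f:
  H = [[8, -2], [-2, 4]]
Verify stationarity: grad f(x*) = H x* + g = (0, 0).
Eigenvalues of H: 3.1716, 8.8284.
Both eigenvalues > 0, so H is positive definite -> x* is a strict local min.

min


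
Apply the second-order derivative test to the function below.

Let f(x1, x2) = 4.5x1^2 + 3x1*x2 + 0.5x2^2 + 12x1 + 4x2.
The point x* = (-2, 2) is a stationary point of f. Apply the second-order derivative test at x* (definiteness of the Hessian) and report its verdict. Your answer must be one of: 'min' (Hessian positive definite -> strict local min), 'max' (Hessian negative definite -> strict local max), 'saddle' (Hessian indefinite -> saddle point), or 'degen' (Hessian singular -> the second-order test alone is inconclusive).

Compute the Hessian H = grad^2 f:
  H = [[9, 3], [3, 1]]
Verify stationarity: grad f(x*) = H x* + g = (0, 0).
Eigenvalues of H: 0, 10.
H has a zero eigenvalue (singular; positive semidefinite but not definite), so H is neither positive definite, negative definite, nor indefinite. The second-order test alone is inconclusive -> degen.
(Indeed, f is constant along the null direction of H through x*, so x* is not a strict local extremum.)

degen


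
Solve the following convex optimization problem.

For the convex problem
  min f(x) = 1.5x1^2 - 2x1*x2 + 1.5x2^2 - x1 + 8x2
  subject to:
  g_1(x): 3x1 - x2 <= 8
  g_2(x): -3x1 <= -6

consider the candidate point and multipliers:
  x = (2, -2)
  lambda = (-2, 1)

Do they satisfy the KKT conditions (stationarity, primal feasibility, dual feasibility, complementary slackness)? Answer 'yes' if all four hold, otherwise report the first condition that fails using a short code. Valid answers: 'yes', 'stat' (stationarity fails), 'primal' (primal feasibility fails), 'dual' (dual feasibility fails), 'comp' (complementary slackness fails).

Gradient of f: grad f(x) = Q x + c = (9, -2)
Constraint values g_i(x) = a_i^T x - b_i:
  g_1((2, -2)) = 0
  g_2((2, -2)) = 0
Stationarity residual: grad f(x) + sum_i lambda_i a_i = (0, 0)
  -> stationarity OK
Primal feasibility (all g_i <= 0): OK
Dual feasibility (all lambda_i >= 0): FAILS
Complementary slackness (lambda_i * g_i(x) = 0 for all i): OK

Verdict: the first failing condition is dual_feasibility -> dual.

dual


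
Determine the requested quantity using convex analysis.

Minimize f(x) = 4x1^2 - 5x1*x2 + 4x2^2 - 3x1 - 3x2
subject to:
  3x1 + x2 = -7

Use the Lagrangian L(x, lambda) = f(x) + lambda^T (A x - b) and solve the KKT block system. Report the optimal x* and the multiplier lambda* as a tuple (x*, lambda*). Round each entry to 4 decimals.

Form the Lagrangian:
  L(x, lambda) = (1/2) x^T Q x + c^T x + lambda^T (A x - b)
Stationarity (grad_x L = 0): Q x + c + A^T lambda = 0.
Primal feasibility: A x = b.

This gives the KKT block system:
  [ Q   A^T ] [ x     ]   [-c ]
  [ A    0  ] [ lambda ] = [ b ]

Solving the linear system:
  x*      = (-1.9, -1.3)
  lambda* = (3.9)
  f(x*)   = 18.45

x* = (-1.9, -1.3), lambda* = (3.9)


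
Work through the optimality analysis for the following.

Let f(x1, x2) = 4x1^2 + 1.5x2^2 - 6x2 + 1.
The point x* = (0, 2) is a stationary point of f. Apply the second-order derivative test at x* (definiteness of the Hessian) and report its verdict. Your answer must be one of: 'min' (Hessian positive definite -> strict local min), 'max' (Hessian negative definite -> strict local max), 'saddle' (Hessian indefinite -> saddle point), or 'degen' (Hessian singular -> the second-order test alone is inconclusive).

Compute the Hessian H = grad^2 f:
  H = [[8, 0], [0, 3]]
Verify stationarity: grad f(x*) = H x* + g = (0, 0).
Eigenvalues of H: 3, 8.
Both eigenvalues > 0, so H is positive definite -> x* is a strict local min.

min


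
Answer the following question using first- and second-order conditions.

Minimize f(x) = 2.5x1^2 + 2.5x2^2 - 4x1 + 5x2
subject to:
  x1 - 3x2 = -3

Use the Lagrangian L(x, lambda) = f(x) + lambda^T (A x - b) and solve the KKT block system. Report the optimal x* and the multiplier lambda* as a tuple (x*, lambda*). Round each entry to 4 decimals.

Form the Lagrangian:
  L(x, lambda) = (1/2) x^T Q x + c^T x + lambda^T (A x - b)
Stationarity (grad_x L = 0): Q x + c + A^T lambda = 0.
Primal feasibility: A x = b.

This gives the KKT block system:
  [ Q   A^T ] [ x     ]   [-c ]
  [ A    0  ] [ lambda ] = [ b ]

Solving the linear system:
  x*      = (0.12, 1.04)
  lambda* = (3.4)
  f(x*)   = 7.46

x* = (0.12, 1.04), lambda* = (3.4)


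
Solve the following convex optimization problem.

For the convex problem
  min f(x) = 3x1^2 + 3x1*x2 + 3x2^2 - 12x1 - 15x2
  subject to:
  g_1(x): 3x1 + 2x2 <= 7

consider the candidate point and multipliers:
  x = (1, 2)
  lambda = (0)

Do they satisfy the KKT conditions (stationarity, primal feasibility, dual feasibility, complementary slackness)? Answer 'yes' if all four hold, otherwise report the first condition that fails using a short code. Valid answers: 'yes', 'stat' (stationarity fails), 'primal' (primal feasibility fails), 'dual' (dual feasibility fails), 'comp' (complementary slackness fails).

Gradient of f: grad f(x) = Q x + c = (0, 0)
Constraint values g_i(x) = a_i^T x - b_i:
  g_1((1, 2)) = 0
Stationarity residual: grad f(x) + sum_i lambda_i a_i = (0, 0)
  -> stationarity OK
Primal feasibility (all g_i <= 0): OK
Dual feasibility (all lambda_i >= 0): OK
Complementary slackness (lambda_i * g_i(x) = 0 for all i): OK

Verdict: yes, KKT holds.

yes


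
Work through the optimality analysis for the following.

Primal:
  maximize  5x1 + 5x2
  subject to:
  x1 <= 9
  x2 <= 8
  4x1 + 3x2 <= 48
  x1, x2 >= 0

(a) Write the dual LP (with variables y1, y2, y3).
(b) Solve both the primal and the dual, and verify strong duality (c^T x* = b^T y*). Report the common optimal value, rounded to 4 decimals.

The standard primal-dual pair for 'max c^T x s.t. A x <= b, x >= 0' is:
  Dual:  min b^T y  s.t.  A^T y >= c,  y >= 0.

So the dual LP is:
  minimize  9y1 + 8y2 + 48y3
  subject to:
    y1 + 4y3 >= 5
    y2 + 3y3 >= 5
    y1, y2, y3 >= 0

Solving the primal: x* = (6, 8).
  primal value c^T x* = 70.
Solving the dual: y* = (0, 1.25, 1.25).
  dual value b^T y* = 70.
Strong duality: c^T x* = b^T y*. Confirmed.

70


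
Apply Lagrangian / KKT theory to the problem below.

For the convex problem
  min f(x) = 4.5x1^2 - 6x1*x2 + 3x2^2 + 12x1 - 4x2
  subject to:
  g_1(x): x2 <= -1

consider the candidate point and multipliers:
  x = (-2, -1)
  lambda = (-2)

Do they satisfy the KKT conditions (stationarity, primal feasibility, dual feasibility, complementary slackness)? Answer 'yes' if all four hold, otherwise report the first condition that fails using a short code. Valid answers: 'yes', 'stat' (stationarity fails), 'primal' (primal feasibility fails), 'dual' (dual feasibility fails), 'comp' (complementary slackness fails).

Gradient of f: grad f(x) = Q x + c = (0, 2)
Constraint values g_i(x) = a_i^T x - b_i:
  g_1((-2, -1)) = 0
Stationarity residual: grad f(x) + sum_i lambda_i a_i = (0, 0)
  -> stationarity OK
Primal feasibility (all g_i <= 0): OK
Dual feasibility (all lambda_i >= 0): FAILS
Complementary slackness (lambda_i * g_i(x) = 0 for all i): OK

Verdict: the first failing condition is dual_feasibility -> dual.

dual


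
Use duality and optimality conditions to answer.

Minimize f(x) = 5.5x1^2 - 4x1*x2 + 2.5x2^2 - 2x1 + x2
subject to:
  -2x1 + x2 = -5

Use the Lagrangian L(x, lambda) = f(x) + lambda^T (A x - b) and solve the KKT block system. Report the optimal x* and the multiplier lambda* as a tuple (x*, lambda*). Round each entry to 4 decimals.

Form the Lagrangian:
  L(x, lambda) = (1/2) x^T Q x + c^T x + lambda^T (A x - b)
Stationarity (grad_x L = 0): Q x + c + A^T lambda = 0.
Primal feasibility: A x = b.

This gives the KKT block system:
  [ Q   A^T ] [ x     ]   [-c ]
  [ A    0  ] [ lambda ] = [ b ]

Solving the linear system:
  x*      = (2, -1)
  lambda* = (12)
  f(x*)   = 27.5

x* = (2, -1), lambda* = (12)


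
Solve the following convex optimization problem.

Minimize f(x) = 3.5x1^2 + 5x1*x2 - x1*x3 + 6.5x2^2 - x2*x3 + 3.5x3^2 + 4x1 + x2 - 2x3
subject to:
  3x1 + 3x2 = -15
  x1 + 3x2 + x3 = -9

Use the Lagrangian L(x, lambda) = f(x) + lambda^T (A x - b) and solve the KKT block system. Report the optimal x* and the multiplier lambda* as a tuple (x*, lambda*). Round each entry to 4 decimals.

Form the Lagrangian:
  L(x, lambda) = (1/2) x^T Q x + c^T x + lambda^T (A x - b)
Stationarity (grad_x L = 0): Q x + c + A^T lambda = 0.
Primal feasibility: A x = b.

This gives the KKT block system:
  [ Q   A^T ] [ x     ]   [-c ]
  [ A    0  ] [ lambda ] = [ b ]

Solving the linear system:
  x*      = (-3.5, -1.5, -1)
  lambda* = (7.6667, 4)
  f(x*)   = 68.75

x* = (-3.5, -1.5, -1), lambda* = (7.6667, 4)


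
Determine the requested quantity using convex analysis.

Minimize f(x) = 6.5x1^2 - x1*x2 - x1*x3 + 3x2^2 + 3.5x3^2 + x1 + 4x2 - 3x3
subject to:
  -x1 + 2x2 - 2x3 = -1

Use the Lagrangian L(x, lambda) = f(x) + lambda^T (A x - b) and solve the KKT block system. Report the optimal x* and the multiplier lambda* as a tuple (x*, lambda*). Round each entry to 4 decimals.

Form the Lagrangian:
  L(x, lambda) = (1/2) x^T Q x + c^T x + lambda^T (A x - b)
Stationarity (grad_x L = 0): Q x + c + A^T lambda = 0.
Primal feasibility: A x = b.

This gives the KKT block system:
  [ Q   A^T ] [ x     ]   [-c ]
  [ A    0  ] [ lambda ] = [ b ]

Solving the linear system:
  x*      = (-0.1605, -0.414, 0.1662)
  lambda* = (-0.8381)
  f(x*)   = -1.5766

x* = (-0.1605, -0.414, 0.1662), lambda* = (-0.8381)


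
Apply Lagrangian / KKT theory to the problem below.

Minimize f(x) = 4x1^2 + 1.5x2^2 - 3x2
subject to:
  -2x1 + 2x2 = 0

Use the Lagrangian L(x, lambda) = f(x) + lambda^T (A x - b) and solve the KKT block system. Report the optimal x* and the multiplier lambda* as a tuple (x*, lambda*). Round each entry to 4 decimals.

Form the Lagrangian:
  L(x, lambda) = (1/2) x^T Q x + c^T x + lambda^T (A x - b)
Stationarity (grad_x L = 0): Q x + c + A^T lambda = 0.
Primal feasibility: A x = b.

This gives the KKT block system:
  [ Q   A^T ] [ x     ]   [-c ]
  [ A    0  ] [ lambda ] = [ b ]

Solving the linear system:
  x*      = (0.2727, 0.2727)
  lambda* = (1.0909)
  f(x*)   = -0.4091

x* = (0.2727, 0.2727), lambda* = (1.0909)


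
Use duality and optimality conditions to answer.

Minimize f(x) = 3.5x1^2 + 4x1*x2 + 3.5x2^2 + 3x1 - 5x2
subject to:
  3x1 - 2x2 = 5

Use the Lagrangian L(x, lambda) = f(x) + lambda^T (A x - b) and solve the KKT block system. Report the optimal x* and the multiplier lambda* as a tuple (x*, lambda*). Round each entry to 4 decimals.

Form the Lagrangian:
  L(x, lambda) = (1/2) x^T Q x + c^T x + lambda^T (A x - b)
Stationarity (grad_x L = 0): Q x + c + A^T lambda = 0.
Primal feasibility: A x = b.

This gives the KKT block system:
  [ Q   A^T ] [ x     ]   [-c ]
  [ A    0  ] [ lambda ] = [ b ]

Solving the linear system:
  x*      = (1.1727, -0.741)
  lambda* = (-2.7482)
  f(x*)   = 10.482

x* = (1.1727, -0.741), lambda* = (-2.7482)


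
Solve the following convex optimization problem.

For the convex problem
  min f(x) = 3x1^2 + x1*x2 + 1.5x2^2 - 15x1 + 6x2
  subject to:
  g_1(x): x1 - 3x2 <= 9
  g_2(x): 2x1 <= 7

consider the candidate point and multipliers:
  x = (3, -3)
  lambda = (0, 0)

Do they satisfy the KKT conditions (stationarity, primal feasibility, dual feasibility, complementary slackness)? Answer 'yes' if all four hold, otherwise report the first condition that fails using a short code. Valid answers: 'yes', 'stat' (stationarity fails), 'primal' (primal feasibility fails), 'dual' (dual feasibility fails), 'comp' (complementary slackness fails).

Gradient of f: grad f(x) = Q x + c = (0, 0)
Constraint values g_i(x) = a_i^T x - b_i:
  g_1((3, -3)) = 3
  g_2((3, -3)) = -1
Stationarity residual: grad f(x) + sum_i lambda_i a_i = (0, 0)
  -> stationarity OK
Primal feasibility (all g_i <= 0): FAILS
Dual feasibility (all lambda_i >= 0): OK
Complementary slackness (lambda_i * g_i(x) = 0 for all i): OK

Verdict: the first failing condition is primal_feasibility -> primal.

primal


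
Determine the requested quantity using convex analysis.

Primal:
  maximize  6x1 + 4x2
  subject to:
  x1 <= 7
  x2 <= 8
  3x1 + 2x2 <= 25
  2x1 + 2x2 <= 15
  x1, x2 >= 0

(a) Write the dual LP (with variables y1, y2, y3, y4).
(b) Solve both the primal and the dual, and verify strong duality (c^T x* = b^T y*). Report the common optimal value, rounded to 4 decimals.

The standard primal-dual pair for 'max c^T x s.t. A x <= b, x >= 0' is:
  Dual:  min b^T y  s.t.  A^T y >= c,  y >= 0.

So the dual LP is:
  minimize  7y1 + 8y2 + 25y3 + 15y4
  subject to:
    y1 + 3y3 + 2y4 >= 6
    y2 + 2y3 + 2y4 >= 4
    y1, y2, y3, y4 >= 0

Solving the primal: x* = (7, 0.5).
  primal value c^T x* = 44.
Solving the dual: y* = (2, 0, 0, 2).
  dual value b^T y* = 44.
Strong duality: c^T x* = b^T y*. Confirmed.

44


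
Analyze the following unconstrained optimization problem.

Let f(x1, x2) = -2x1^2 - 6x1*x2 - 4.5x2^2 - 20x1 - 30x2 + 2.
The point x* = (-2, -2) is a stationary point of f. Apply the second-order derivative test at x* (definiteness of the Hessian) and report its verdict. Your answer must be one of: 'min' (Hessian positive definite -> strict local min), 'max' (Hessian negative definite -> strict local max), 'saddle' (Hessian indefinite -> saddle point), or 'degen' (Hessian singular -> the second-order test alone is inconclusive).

Compute the Hessian H = grad^2 f:
  H = [[-4, -6], [-6, -9]]
Verify stationarity: grad f(x*) = H x* + g = (0, 0).
Eigenvalues of H: -13, 0.
H has a zero eigenvalue (singular; negative semidefinite but not definite), so H is neither positive definite, negative definite, nor indefinite. The second-order test alone is inconclusive -> degen.
(Indeed, f is constant along the null direction of H through x*, so x* is not a strict local extremum.)

degen
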